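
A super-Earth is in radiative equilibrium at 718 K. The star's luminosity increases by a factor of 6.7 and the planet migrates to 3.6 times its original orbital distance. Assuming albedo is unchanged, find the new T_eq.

T_eq ≈ 609 K

T_eq ∝ L^(1/4) · d^(−1/2).
T′ = 718 × 6.7^(1/4) / 3.6^(1/2) = 609 K.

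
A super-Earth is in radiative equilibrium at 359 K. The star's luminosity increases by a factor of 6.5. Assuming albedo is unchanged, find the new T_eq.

T_eq ∝ L^(1/4) · d^(−1/2).
T′ = 359 × 6.5^(1/4) = 573 K.

T_eq ≈ 573 K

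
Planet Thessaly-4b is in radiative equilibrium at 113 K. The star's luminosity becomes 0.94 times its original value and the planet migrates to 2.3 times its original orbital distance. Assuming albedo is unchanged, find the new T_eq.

T_eq ∝ L^(1/4) · d^(−1/2).
T′ = 113 × 0.94^(1/4) / 2.3^(1/2) = 73.4 K.

T_eq ≈ 73.4 K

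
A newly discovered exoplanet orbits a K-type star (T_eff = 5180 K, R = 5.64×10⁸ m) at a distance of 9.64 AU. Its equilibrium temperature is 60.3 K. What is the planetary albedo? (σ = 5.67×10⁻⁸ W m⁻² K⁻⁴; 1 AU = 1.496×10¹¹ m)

d = 9.64 AU = 1.44×10¹² m.
L = 4πR_⋆²σT_⋆⁴ = 4π(5.64×10⁸)² × 5.67×10⁻⁸ × (5180)⁴ = 1.63×10²⁶ W.
S = L/(4πd²) = 6.24 W m⁻².
From T_eq⁴ = S(1−A)/(4σ): 1−A = 4σT_eq⁴/S.
1−A = 4 × 5.67×10⁻⁸ × (60.3)⁴ / 6.24 = 0.480.

A ≈ 0.52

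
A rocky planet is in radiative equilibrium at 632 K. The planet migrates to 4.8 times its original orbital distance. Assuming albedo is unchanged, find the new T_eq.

T_eq ∝ L^(1/4) · d^(−1/2).
T′ = 632 / 4.8^(1/2) = 288 K.

T_eq ≈ 288 K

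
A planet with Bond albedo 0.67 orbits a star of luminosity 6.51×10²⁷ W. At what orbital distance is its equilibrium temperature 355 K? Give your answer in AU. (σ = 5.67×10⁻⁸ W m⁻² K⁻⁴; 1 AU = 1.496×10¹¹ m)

d ≈ 1.46 AU

From T_eq⁴ = L(1−A)/(16πσd²): d = √[L(1−A)/(16πσT_eq⁴)].
d = √[6.51×10²⁷ × 0.33 / (16π × 5.67×10⁻⁸ × (355)⁴)] = 2.18×10¹¹ m = 1.46 AU.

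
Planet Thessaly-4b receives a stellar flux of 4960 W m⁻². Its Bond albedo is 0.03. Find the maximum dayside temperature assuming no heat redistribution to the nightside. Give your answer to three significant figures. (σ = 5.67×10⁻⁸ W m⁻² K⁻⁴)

With no redistribution each surface element balances locally: S(1−A) = σT⁴.
T = [4960 × 0.97 / 5.67×10⁻⁸]^(1/4) = (8.49×10¹⁰)^(1/4) = 540 K.

T_ss ≈ 540 K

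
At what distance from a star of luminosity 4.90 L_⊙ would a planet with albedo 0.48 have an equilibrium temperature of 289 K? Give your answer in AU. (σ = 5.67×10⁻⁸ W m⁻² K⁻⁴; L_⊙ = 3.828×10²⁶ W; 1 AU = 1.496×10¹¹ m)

L = 4.90 × 3.828×10²⁶ = 1.88×10²⁷ W.
From T_eq⁴ = L(1−A)/(16πσd²): d = √[L(1−A)/(16πσT_eq⁴)].
d = √[1.88×10²⁷ × 0.52 / (16π × 5.67×10⁻⁸ × (289)⁴)] = 2.21×10¹¹ m = 1.48 AU.

d ≈ 1.48 AU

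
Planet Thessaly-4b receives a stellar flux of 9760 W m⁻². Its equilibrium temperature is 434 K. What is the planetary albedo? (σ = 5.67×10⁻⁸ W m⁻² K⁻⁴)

A ≈ 0.18

From T_eq⁴ = S(1−A)/(4σ): 1−A = 4σT_eq⁴/S.
1−A = 4 × 5.67×10⁻⁸ × (434)⁴ / 9760 = 0.824.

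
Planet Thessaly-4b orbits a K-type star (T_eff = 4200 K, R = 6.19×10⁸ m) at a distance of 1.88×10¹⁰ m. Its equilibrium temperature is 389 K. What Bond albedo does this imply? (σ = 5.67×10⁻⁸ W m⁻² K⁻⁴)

A ≈ 0.73

L = 4πR_⋆²σT_⋆⁴ = 4π(6.19×10⁸)² × 5.67×10⁻⁸ × (4200)⁴ = 8.50×10²⁵ W.
S = L/(4πd²) = 1.91×10⁴ W m⁻².
From T_eq⁴ = S(1−A)/(4σ): 1−A = 4σT_eq⁴/S.
1−A = 4 × 5.67×10⁻⁸ × (389)⁴ / 1.91×10⁴ = 0.272.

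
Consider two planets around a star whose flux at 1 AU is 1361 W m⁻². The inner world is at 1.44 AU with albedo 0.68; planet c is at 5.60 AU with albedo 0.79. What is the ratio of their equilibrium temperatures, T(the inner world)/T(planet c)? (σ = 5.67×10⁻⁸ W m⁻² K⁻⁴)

T_eq = [S₀(1−A)/(4σd²)]^(1/4), so T ∝ (1−A)^(1/4) / √d.
T₁ = [1361×0.32/(4×5.67×10⁻⁸×1.44²)]^(1/4) = 174.45 K.
T₂ = [1361×0.21/(4×5.67×10⁻⁸×5.60²)]^(1/4) = 79.62 K.

T₁/T₂ ≈ 2.191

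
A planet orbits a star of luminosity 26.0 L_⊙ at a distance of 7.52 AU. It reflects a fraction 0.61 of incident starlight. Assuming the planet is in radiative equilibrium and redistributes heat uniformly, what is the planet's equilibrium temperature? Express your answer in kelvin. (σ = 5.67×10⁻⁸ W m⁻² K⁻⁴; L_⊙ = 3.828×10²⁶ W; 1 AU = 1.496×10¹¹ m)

T_eq ≈ 181 K

d = 7.52 AU = 1.12×10¹² m.
L = 26.0 × 3.828×10²⁶ = 9.95×10²⁷ W.
Flux: S = L/(4πd²) = 9.95×10²⁷/(4π×(1.12×10¹²)²) = 626 W m⁻².
Energy balance: absorbed = emitted ⇒ πR²·S(1−A) = 4πR²·σT_eq⁴, so T_eq⁴ = S(1−A)/(4σ).
T_eq = [626 × 0.39 / (4 × 5.67×10⁻⁸)]^(1/4) = (1.08×10⁹)^(1/4) = 181 K.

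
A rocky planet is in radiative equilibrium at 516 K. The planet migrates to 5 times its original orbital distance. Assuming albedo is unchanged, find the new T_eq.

T_eq ∝ L^(1/4) · d^(−1/2).
T′ = 516 / 5^(1/2) = 231 K.

T_eq ≈ 231 K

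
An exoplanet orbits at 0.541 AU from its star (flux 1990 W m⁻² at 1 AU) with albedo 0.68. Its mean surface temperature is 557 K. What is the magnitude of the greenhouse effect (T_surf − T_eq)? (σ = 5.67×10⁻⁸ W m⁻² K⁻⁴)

ΔT ≈ 244.0 K

S = 1990/0.541² = 6799 W m⁻².
T_eq = [S(1−A)/(4σ)]^(1/4) = [6799×0.32/(4×5.67×10⁻⁸)]^(1/4) = 313.0 K.
ΔT = T_surf − T_eq = 557 − 313.0.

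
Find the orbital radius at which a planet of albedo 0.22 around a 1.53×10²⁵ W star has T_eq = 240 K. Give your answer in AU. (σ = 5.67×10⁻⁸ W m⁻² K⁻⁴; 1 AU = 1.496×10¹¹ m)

From T_eq⁴ = L(1−A)/(16πσd²): d = √[L(1−A)/(16πσT_eq⁴)].
d = √[1.53×10²⁵ × 0.78 / (16π × 5.67×10⁻⁸ × (240)⁴)] = 3.55×10¹⁰ m = 0.237 AU.

d ≈ 0.237 AU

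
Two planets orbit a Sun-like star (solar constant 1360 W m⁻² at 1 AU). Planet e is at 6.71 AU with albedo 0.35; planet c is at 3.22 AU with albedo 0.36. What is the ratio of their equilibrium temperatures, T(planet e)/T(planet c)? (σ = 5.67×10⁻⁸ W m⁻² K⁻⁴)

T_eq = [S₀(1−A)/(4σd²)]^(1/4), so T ∝ (1−A)^(1/4) / √d.
T₁ = [1360×0.65/(4×5.67×10⁻⁸×6.71²)]^(1/4) = 96.46 K.
T₂ = [1360×0.64/(4×5.67×10⁻⁸×3.22²)]^(1/4) = 138.70 K.

T₁/T₂ ≈ 0.695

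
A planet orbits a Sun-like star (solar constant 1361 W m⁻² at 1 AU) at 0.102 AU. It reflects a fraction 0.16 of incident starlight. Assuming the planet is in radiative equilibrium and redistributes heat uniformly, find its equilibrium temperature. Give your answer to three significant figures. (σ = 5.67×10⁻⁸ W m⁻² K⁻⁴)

T_eq ≈ 834 K

Flux at 0.102 AU: S = 1361/0.102² = 1.31×10⁵ W m⁻².
Energy balance: absorbed = emitted ⇒ πR²·S(1−A) = 4πR²·σT_eq⁴, so T_eq⁴ = S(1−A)/(4σ).
T_eq = [1.31×10⁵ × 0.84 / (4 × 5.67×10⁻⁸)]^(1/4) = (4.85×10¹¹)^(1/4) = 834 K.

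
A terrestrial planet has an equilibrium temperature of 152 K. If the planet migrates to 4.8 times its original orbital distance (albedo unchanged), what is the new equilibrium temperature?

T_eq ≈ 69.4 K

T_eq ∝ L^(1/4) · d^(−1/2).
T′ = 152 / 4.8^(1/2) = 69.4 K.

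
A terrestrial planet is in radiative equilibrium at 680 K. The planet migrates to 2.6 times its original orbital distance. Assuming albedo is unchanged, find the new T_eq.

T_eq ≈ 422 K

T_eq ∝ L^(1/4) · d^(−1/2).
T′ = 680 / 2.6^(1/2) = 422 K.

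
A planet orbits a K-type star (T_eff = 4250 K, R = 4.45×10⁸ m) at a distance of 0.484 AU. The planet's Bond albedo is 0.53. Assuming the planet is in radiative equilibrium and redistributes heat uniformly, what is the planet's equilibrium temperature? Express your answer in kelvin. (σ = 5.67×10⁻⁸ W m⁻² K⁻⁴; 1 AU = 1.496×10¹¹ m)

T_eq ≈ 195 K

d = 0.484 AU = 7.24×10¹⁰ m.
L = 4πR_⋆²σT_⋆⁴ = 4π(4.45×10⁸)² × 5.67×10⁻⁸ × (4250)⁴ = 4.60×10²⁵ W.
S = L/(4πd²) = 699 W m⁻².
Energy balance: absorbed = emitted ⇒ πR²·S(1−A) = 4πR²·σT_eq⁴, so T_eq⁴ = S(1−A)/(4σ).
T_eq = [699 × 0.47 / (4 × 5.67×10⁻⁸)]^(1/4) = (1.45×10⁹)^(1/4) = 195 K.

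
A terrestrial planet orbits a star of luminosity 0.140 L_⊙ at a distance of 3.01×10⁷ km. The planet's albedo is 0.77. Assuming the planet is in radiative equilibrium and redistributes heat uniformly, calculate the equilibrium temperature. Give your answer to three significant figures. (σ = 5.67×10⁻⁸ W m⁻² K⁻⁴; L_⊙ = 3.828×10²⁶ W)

d = 3.01×10⁷ km = 3.01×10¹⁰ m.
L = 0.140 × 3.828×10²⁶ = 5.36×10²⁵ W.
Flux: S = L/(4πd²) = 5.36×10²⁵/(4π×(3.01×10¹⁰)²) = 4710 W m⁻².
Energy balance: absorbed = emitted ⇒ πR²·S(1−A) = 4πR²·σT_eq⁴, so T_eq⁴ = S(1−A)/(4σ).
T_eq = [4710 × 0.23 / (4 × 5.67×10⁻⁸)]^(1/4) = (4.77×10⁹)^(1/4) = 263 K.

T_eq ≈ 263 K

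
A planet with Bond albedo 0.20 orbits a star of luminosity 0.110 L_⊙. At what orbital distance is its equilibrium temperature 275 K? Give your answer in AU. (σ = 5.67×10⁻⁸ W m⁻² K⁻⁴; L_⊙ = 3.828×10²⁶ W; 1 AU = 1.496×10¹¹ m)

L = 0.110 × 3.828×10²⁶ = 4.21×10²⁵ W.
From T_eq⁴ = L(1−A)/(16πσd²): d = √[L(1−A)/(16πσT_eq⁴)].
d = √[4.21×10²⁵ × 0.80 / (16π × 5.67×10⁻⁸ × (275)⁴)] = 4.55×10¹⁰ m = 0.304 AU.

d ≈ 0.304 AU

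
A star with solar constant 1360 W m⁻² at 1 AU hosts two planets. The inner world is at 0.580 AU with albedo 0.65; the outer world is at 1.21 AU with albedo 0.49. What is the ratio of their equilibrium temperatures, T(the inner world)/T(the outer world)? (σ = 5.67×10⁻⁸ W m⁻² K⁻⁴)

T₁/T₂ ≈ 1.315

T_eq = [S₀(1−A)/(4σd²)]^(1/4), so T ∝ (1−A)^(1/4) / √d.
T₁ = [1360×0.35/(4×5.67×10⁻⁸×0.580²)]^(1/4) = 281.05 K.
T₂ = [1360×0.51/(4×5.67×10⁻⁸×1.21²)]^(1/4) = 213.78 K.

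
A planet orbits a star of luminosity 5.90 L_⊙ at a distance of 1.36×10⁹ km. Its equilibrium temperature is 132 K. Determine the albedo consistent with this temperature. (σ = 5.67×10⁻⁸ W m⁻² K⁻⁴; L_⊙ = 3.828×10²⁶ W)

d = 1.36×10⁹ km = 1.36×10¹² m.
L = 5.90 × 3.828×10²⁶ = 2.26×10²⁷ W.
Flux: S = L/(4πd²) = 2.26×10²⁷/(4π×(1.36×10¹²)²) = 97.2 W m⁻².
From T_eq⁴ = S(1−A)/(4σ): 1−A = 4σT_eq⁴/S.
1−A = 4 × 5.67×10⁻⁸ × (132)⁴ / 97.2 = 0.709.

A ≈ 0.29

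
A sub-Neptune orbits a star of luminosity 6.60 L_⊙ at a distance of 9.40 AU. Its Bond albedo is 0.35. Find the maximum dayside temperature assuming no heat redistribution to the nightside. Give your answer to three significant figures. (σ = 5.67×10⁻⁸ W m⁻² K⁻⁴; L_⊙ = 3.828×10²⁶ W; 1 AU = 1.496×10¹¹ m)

T_ss ≈ 185 K

d = 9.40 AU = 1.41×10¹² m.
L = 6.60 × 3.828×10²⁶ = 2.53×10²⁷ W.
Flux: S = L/(4πd²) = 2.53×10²⁷/(4π×(1.41×10¹²)²) = 102 W m⁻².
With no redistribution each surface element balances locally: S(1−A) = σT⁴.
T = [102 × 0.65 / 5.67×10⁻⁸]^(1/4) = (1.17×10⁹)^(1/4) = 185 K.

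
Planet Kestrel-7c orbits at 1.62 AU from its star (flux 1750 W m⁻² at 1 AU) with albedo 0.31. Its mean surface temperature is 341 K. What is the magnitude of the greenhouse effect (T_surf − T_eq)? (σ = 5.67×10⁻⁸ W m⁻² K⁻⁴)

S = 1750/1.62² = 666.8 W m⁻².
T_eq = [S(1−A)/(4σ)]^(1/4) = [666.8×0.69/(4×5.67×10⁻⁸)]^(1/4) = 212.2 K.
ΔT = T_surf − T_eq = 341 − 212.2.

ΔT ≈ 128.8 K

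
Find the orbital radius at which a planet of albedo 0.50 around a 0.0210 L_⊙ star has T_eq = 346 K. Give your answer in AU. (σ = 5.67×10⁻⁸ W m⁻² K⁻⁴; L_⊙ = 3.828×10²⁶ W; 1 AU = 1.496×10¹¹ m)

d ≈ 0.0663 AU

L = 0.0210 × 3.828×10²⁶ = 8.04×10²⁴ W.
From T_eq⁴ = L(1−A)/(16πσd²): d = √[L(1−A)/(16πσT_eq⁴)].
d = √[8.04×10²⁴ × 0.50 / (16π × 5.67×10⁻⁸ × (346)⁴)] = 9.92×10⁹ m = 0.0663 AU.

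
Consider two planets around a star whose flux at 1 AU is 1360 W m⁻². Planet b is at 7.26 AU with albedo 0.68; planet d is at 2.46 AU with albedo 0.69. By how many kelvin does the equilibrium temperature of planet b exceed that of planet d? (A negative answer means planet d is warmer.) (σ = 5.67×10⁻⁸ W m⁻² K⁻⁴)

ΔT ≈ -54.7 K

T_eq = [S₀(1−A)/(4σd²)]^(1/4), so T ∝ (1−A)^(1/4) / √d.
T₁ = [1360×0.32/(4×5.67×10⁻⁸×7.26²)]^(1/4) = 77.68 K.
T₂ = [1360×0.31/(4×5.67×10⁻⁸×2.46²)]^(1/4) = 132.39 K.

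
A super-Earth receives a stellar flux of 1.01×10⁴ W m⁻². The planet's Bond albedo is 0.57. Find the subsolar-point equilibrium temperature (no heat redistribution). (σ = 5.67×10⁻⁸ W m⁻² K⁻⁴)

At the subsolar point the surface absorbs S(1−A) and emits σT⁴ per unit area — no factor of 4, since only the local patch is in balance.
T = [1.01×10⁴ × 0.43 / 5.67×10⁻⁸]^(1/4) = (7.66×10¹⁰)^(1/4) = 526 K.

T_ss ≈ 526 K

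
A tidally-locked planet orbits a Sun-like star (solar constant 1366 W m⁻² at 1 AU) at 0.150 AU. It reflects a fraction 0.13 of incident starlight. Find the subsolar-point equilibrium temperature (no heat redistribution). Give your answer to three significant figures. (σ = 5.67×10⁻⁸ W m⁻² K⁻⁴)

T_ss ≈ 982 K

Flux at 0.150 AU: S = 1366/0.150² = 6.07×10⁴ W m⁻².
At the subsolar point the surface absorbs S(1−A) and emits σT⁴ per unit area — no factor of 4, since only the local patch is in balance.
T = [6.07×10⁴ × 0.87 / 5.67×10⁻⁸]^(1/4) = (9.32×10¹¹)^(1/4) = 982 K.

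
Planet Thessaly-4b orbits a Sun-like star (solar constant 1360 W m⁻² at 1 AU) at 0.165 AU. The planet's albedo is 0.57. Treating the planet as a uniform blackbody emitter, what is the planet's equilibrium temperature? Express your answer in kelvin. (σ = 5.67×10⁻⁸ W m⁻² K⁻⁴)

Flux at 0.165 AU: S = 1360/0.165² = 5.00×10⁴ W m⁻².
Energy balance: absorbed = emitted ⇒ πR²·S(1−A) = 4πR²·σT_eq⁴, so T_eq⁴ = S(1−A)/(4σ).
T_eq = [5.00×10⁴ × 0.43 / (4 × 5.67×10⁻⁸)]^(1/4) = (9.47×10¹⁰)^(1/4) = 555 K.

T_eq ≈ 555 K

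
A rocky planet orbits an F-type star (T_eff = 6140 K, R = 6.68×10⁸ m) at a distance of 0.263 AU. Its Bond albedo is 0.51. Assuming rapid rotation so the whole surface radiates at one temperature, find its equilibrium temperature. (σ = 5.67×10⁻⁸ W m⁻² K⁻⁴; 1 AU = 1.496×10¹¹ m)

d = 0.263 AU = 3.93×10¹⁰ m.
L = 4πR_⋆²σT_⋆⁴ = 4π(6.68×10⁸)² × 5.67×10⁻⁸ × (6140)⁴ = 4.52×10²⁶ W.
S = L/(4πd²) = 2.32×10⁴ W m⁻².
Energy balance: absorbed = emitted ⇒ πR²·S(1−A) = 4πR²·σT_eq⁴, so T_eq⁴ = S(1−A)/(4σ).
T_eq = [2.32×10⁴ × 0.49 / (4 × 5.67×10⁻⁸)]^(1/4) = (5.02×10¹⁰)^(1/4) = 473 K.

T_eq ≈ 473 K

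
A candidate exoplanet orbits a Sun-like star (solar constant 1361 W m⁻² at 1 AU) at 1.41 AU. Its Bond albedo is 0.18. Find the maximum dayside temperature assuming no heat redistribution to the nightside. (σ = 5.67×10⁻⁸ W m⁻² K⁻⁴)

Flux at 1.41 AU: S = 1361/1.41² = 685 W m⁻².
With no redistribution each surface element balances locally: S(1−A) = σT⁴.
T = [685 × 0.82 / 5.67×10⁻⁸]^(1/4) = (9.90×10⁹)^(1/4) = 315 K.

T_ss ≈ 315 K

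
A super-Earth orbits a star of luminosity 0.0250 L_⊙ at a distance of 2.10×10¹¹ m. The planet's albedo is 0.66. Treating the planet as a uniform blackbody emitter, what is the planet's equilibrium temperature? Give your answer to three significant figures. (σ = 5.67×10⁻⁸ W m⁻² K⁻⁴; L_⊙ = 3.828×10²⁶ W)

T_eq ≈ 71.3 K

L = 0.0250 × 3.828×10²⁶ = 9.57×10²⁴ W.
Flux: S = L/(4πd²) = 9.57×10²⁴/(4π×(2.10×10¹¹)²) = 17.3 W m⁻².
Energy balance: absorbed = emitted ⇒ πR²·S(1−A) = 4πR²·σT_eq⁴, so T_eq⁴ = S(1−A)/(4σ).
T_eq = [17.3 × 0.34 / (4 × 5.67×10⁻⁸)]^(1/4) = (2.59×10⁷)^(1/4) = 71.3 K.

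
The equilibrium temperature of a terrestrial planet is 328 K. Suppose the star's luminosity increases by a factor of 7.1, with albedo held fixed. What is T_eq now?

T_eq ≈ 535 K

T_eq ∝ L^(1/4) · d^(−1/2).
T′ = 328 × 7.1^(1/4) = 535 K.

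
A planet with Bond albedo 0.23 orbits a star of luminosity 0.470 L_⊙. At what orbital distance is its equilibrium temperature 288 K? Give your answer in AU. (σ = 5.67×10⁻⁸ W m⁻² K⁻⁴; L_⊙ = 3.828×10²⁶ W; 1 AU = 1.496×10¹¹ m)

d ≈ 0.562 AU

L = 0.470 × 3.828×10²⁶ = 1.80×10²⁶ W.
From T_eq⁴ = L(1−A)/(16πσd²): d = √[L(1−A)/(16πσT_eq⁴)].
d = √[1.80×10²⁶ × 0.77 / (16π × 5.67×10⁻⁸ × (288)⁴)] = 8.41×10¹⁰ m = 0.562 AU.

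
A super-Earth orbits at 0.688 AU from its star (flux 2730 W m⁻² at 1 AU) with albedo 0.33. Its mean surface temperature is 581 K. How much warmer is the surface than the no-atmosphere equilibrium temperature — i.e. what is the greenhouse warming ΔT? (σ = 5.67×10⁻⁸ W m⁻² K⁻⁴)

S = 2730/0.688² = 5767 W m⁻².
T_eq = [S(1−A)/(4σ)]^(1/4) = [5767×0.67/(4×5.67×10⁻⁸)]^(1/4) = 361.3 K.
ΔT = T_surf − T_eq = 581 − 361.3.

ΔT ≈ 219.7 K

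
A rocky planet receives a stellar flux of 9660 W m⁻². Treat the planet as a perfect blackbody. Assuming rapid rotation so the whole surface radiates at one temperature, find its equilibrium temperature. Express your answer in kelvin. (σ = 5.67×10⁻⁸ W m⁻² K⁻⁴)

Energy balance: absorbed = emitted ⇒ πR²·S(1−A) = 4πR²·σT_eq⁴, so T_eq⁴ = S(1−A)/(4σ).
T_eq = [9660 × 1.00 / (4 × 5.67×10⁻⁸)]^(1/4) = (4.26×10¹⁰)^(1/4) = 454 K.

T_eq ≈ 454 K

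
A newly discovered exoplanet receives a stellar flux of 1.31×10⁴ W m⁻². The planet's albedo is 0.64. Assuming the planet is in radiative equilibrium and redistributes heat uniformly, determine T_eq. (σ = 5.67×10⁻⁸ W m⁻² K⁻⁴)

T_eq ≈ 380 K

Energy balance: absorbed = emitted ⇒ πR²·S(1−A) = 4πR²·σT_eq⁴, so T_eq⁴ = S(1−A)/(4σ).
T_eq = [1.31×10⁴ × 0.36 / (4 × 5.67×10⁻⁸)]^(1/4) = (2.08×10¹⁰)^(1/4) = 380 K.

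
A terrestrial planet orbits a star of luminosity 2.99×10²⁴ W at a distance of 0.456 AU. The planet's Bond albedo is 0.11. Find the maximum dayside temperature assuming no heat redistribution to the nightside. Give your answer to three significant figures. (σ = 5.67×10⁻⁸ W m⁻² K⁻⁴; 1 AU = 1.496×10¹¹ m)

T_ss ≈ 168 K

d = 0.456 AU = 6.82×10¹⁰ m.
Flux: S = L/(4πd²) = 2.99×10²⁴/(4π×(6.82×10¹⁰)²) = 51.1 W m⁻².
With no redistribution each surface element balances locally: S(1−A) = σT⁴.
T = [51.1 × 0.89 / 5.67×10⁻⁸]^(1/4) = (8.03×10⁸)^(1/4) = 168 K.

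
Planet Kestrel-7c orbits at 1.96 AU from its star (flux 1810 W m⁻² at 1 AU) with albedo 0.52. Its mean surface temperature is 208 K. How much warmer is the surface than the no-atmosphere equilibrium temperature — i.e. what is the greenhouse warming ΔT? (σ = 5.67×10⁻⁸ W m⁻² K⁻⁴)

ΔT ≈ 30.3 K

S = 1810/1.96² = 471.2 W m⁻².
T_eq = [S(1−A)/(4σ)]^(1/4) = [471.2×0.48/(4×5.67×10⁻⁸)]^(1/4) = 177.7 K.
ΔT = T_surf − T_eq = 208 − 177.7.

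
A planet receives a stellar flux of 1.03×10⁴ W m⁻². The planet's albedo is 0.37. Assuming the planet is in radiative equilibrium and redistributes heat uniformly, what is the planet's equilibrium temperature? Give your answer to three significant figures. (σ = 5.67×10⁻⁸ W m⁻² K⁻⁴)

T_eq ≈ 411 K

Energy balance: absorbed = emitted ⇒ πR²·S(1−A) = 4πR²·σT_eq⁴, so T_eq⁴ = S(1−A)/(4σ).
T_eq = [1.03×10⁴ × 0.63 / (4 × 5.67×10⁻⁸)]^(1/4) = (2.86×10¹⁰)^(1/4) = 411 K.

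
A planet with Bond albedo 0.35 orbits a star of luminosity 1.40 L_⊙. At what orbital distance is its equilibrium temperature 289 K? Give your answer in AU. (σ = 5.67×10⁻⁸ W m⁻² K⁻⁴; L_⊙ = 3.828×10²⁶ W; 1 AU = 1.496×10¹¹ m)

d ≈ 0.885 AU

L = 1.40 × 3.828×10²⁶ = 5.36×10²⁶ W.
From T_eq⁴ = L(1−A)/(16πσd²): d = √[L(1−A)/(16πσT_eq⁴)].
d = √[5.36×10²⁶ × 0.65 / (16π × 5.67×10⁻⁸ × (289)⁴)] = 1.32×10¹¹ m = 0.885 AU.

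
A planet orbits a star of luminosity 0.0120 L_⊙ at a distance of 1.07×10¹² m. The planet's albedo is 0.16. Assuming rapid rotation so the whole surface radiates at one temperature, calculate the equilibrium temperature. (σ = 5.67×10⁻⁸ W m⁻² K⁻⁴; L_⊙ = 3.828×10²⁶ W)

T_eq ≈ 33.0 K

L = 0.0120 × 3.828×10²⁶ = 4.59×10²⁴ W.
Flux: S = L/(4πd²) = 4.59×10²⁴/(4π×(1.07×10¹²)²) = 0.319 W m⁻².
Energy balance: absorbed = emitted ⇒ πR²·S(1−A) = 4πR²·σT_eq⁴, so T_eq⁴ = S(1−A)/(4σ).
T_eq = [0.319 × 0.84 / (4 × 5.67×10⁻⁸)]^(1/4) = (1.18×10⁶)^(1/4) = 33.0 K.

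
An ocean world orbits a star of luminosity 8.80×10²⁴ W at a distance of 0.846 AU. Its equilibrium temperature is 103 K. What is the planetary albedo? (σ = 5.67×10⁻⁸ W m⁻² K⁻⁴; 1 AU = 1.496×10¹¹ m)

A ≈ 0.42

d = 0.846 AU = 1.27×10¹¹ m.
Flux: S = L/(4πd²) = 8.80×10²⁴/(4π×(1.27×10¹¹)²) = 43.7 W m⁻².
From T_eq⁴ = S(1−A)/(4σ): 1−A = 4σT_eq⁴/S.
1−A = 4 × 5.67×10⁻⁸ × (103)⁴ / 43.7 = 0.584.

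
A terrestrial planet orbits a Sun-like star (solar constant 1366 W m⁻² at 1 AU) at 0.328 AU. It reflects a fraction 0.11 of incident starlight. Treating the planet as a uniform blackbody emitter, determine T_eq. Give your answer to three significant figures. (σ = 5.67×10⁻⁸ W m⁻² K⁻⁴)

T_eq ≈ 472 K

Flux at 0.328 AU: S = 1366/0.328² = 1.27×10⁴ W m⁻².
Energy balance: absorbed = emitted ⇒ πR²·S(1−A) = 4πR²·σT_eq⁴, so T_eq⁴ = S(1−A)/(4σ).
T_eq = [1.27×10⁴ × 0.89 / (4 × 5.67×10⁻⁸)]^(1/4) = (4.98×10¹⁰)^(1/4) = 472 K.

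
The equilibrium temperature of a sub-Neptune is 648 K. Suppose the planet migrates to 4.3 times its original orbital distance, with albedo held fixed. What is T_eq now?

T_eq ≈ 312 K

T_eq ∝ L^(1/4) · d^(−1/2).
T′ = 648 / 4.3^(1/2) = 312 K.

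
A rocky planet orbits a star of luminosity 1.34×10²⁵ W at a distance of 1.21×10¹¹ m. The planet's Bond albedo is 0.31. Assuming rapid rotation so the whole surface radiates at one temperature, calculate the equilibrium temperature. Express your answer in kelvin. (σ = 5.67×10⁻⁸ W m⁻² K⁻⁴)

Flux: S = L/(4πd²) = 1.34×10²⁵/(4π×(1.21×10¹¹)²) = 72.8 W m⁻².
Energy balance: absorbed = emitted ⇒ πR²·S(1−A) = 4πR²·σT_eq⁴, so T_eq⁴ = S(1−A)/(4σ).
T_eq = [72.8 × 0.69 / (4 × 5.67×10⁻⁸)]^(1/4) = (2.22×10⁸)^(1/4) = 122 K.

T_eq ≈ 122 K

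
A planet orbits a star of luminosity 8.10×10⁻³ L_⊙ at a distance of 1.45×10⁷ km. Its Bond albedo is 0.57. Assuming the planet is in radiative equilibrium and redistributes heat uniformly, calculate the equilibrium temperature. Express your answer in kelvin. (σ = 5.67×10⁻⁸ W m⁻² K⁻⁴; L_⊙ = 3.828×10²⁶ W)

d = 1.45×10⁷ km = 1.45×10¹⁰ m.
L = 8.10×10⁻³ × 3.828×10²⁶ = 3.10×10²⁴ W.
Flux: S = L/(4πd²) = 3.10×10²⁴/(4π×(1.45×10¹⁰)²) = 1170 W m⁻².
Energy balance: absorbed = emitted ⇒ πR²·S(1−A) = 4πR²·σT_eq⁴, so T_eq⁴ = S(1−A)/(4σ).
T_eq = [1170 × 0.43 / (4 × 5.67×10⁻⁸)]^(1/4) = (2.23×10⁹)^(1/4) = 217 K.

T_eq ≈ 217 K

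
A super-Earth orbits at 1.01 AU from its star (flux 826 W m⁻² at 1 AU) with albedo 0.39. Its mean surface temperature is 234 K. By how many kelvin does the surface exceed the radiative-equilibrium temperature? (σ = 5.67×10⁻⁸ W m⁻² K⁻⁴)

S = 826/1.01² = 809.7 W m⁻².
T_eq = [S(1−A)/(4σ)]^(1/4) = [809.7×0.61/(4×5.67×10⁻⁸)]^(1/4) = 216.0 K.
ΔT = T_surf − T_eq = 234 − 216.0.

ΔT ≈ 18.0 K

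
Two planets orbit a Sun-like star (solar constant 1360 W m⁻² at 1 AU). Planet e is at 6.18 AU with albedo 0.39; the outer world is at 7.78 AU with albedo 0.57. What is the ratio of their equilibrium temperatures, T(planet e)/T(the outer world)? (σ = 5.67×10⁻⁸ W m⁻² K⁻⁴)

T_eq = [S₀(1−A)/(4σd²)]^(1/4), so T ∝ (1−A)^(1/4) / √d.
T₁ = [1360×0.61/(4×5.67×10⁻⁸×6.18²)]^(1/4) = 98.93 K.
T₂ = [1360×0.43/(4×5.67×10⁻⁸×7.78²)]^(1/4) = 80.79 K.

T₁/T₂ ≈ 1.225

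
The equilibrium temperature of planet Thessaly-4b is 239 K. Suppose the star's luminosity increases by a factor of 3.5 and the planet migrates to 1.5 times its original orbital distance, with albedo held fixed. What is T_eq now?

T_eq ∝ L^(1/4) · d^(−1/2).
T′ = 239 × 3.5^(1/4) / 1.5^(1/2) = 267 K.

T_eq ≈ 267 K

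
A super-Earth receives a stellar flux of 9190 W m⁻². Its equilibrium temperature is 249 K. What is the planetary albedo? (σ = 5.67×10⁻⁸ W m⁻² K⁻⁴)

A ≈ 0.91

From T_eq⁴ = S(1−A)/(4σ): 1−A = 4σT_eq⁴/S.
1−A = 4 × 5.67×10⁻⁸ × (249)⁴ / 9190 = 0.095.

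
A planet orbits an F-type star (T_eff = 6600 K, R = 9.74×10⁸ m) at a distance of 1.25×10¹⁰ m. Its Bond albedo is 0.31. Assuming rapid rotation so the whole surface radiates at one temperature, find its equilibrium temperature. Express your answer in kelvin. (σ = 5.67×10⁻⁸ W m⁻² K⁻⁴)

L = 4πR_⋆²σT_⋆⁴ = 4π(9.74×10⁸)² × 5.67×10⁻⁸ × (6600)⁴ = 1.28×10²⁷ W.
S = L/(4πd²) = 6.53×10⁵ W m⁻².
Energy balance: absorbed = emitted ⇒ πR²·S(1−A) = 4πR²·σT_eq⁴, so T_eq⁴ = S(1−A)/(4σ).
T_eq = [6.53×10⁵ × 0.69 / (4 × 5.67×10⁻⁸)]^(1/4) = (1.99×10¹²)^(1/4) = 1190 K.

T_eq ≈ 1190 K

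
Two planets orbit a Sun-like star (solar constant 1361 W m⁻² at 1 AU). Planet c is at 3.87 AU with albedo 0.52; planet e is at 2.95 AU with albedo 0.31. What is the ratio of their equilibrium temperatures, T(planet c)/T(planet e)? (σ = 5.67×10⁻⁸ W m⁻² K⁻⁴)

T_eq = [S₀(1−A)/(4σd²)]^(1/4), so T ∝ (1−A)^(1/4) / √d.
T₁ = [1361×0.48/(4×5.67×10⁻⁸×3.87²)]^(1/4) = 117.76 K.
T₂ = [1361×0.69/(4×5.67×10⁻⁸×2.95²)]^(1/4) = 147.69 K.

T₁/T₂ ≈ 0.797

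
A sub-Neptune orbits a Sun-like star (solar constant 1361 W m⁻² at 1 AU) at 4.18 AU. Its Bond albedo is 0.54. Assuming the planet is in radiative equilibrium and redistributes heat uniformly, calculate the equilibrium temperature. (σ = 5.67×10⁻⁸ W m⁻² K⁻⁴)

T_eq ≈ 112 K

Flux at 4.18 AU: S = 1361/4.18² = 77.9 W m⁻².
Energy balance: absorbed = emitted ⇒ πR²·S(1−A) = 4πR²·σT_eq⁴, so T_eq⁴ = S(1−A)/(4σ).
T_eq = [77.9 × 0.46 / (4 × 5.67×10⁻⁸)]^(1/4) = (1.58×10⁸)^(1/4) = 112 K.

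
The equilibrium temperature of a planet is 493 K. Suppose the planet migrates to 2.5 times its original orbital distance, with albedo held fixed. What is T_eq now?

T_eq ≈ 312 K

T_eq ∝ L^(1/4) · d^(−1/2).
T′ = 493 / 2.5^(1/2) = 312 K.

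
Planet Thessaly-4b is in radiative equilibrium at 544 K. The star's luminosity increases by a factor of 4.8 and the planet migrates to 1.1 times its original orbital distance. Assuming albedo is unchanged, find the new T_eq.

T_eq ≈ 768 K

T_eq ∝ L^(1/4) · d^(−1/2).
T′ = 544 × 4.8^(1/4) / 1.1^(1/2) = 768 K.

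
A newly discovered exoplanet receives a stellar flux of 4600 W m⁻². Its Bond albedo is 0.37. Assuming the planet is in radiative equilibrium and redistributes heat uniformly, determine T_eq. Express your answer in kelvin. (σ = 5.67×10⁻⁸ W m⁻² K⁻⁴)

T_eq ≈ 336 K

Energy balance: absorbed = emitted ⇒ πR²·S(1−A) = 4πR²·σT_eq⁴, so T_eq⁴ = S(1−A)/(4σ).
T_eq = [4600 × 0.63 / (4 × 5.67×10⁻⁸)]^(1/4) = (1.28×10¹⁰)^(1/4) = 336 K.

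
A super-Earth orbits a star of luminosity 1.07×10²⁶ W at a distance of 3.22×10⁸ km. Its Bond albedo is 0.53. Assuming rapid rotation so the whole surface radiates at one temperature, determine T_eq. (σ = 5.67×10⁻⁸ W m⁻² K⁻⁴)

d = 3.22×10⁸ km = 3.22×10¹¹ m.
Flux: S = L/(4πd²) = 1.07×10²⁶/(4π×(3.22×10¹¹)²) = 82.1 W m⁻².
Energy balance: absorbed = emitted ⇒ πR²·S(1−A) = 4πR²·σT_eq⁴, so T_eq⁴ = S(1−A)/(4σ).
T_eq = [82.1 × 0.47 / (4 × 5.67×10⁻⁸)]^(1/4) = (1.70×10⁸)^(1/4) = 114 K.

T_eq ≈ 114 K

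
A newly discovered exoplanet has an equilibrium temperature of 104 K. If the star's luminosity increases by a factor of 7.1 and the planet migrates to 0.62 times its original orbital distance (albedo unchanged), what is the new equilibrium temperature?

T_eq ≈ 216 K

T_eq ∝ L^(1/4) · d^(−1/2).
T′ = 104 × 7.1^(1/4) / 0.62^(1/2) = 216 K.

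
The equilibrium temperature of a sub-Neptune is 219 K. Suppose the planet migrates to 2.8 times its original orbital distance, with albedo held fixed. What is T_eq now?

T_eq ≈ 131 K

T_eq ∝ L^(1/4) · d^(−1/2).
T′ = 219 / 2.8^(1/2) = 131 K.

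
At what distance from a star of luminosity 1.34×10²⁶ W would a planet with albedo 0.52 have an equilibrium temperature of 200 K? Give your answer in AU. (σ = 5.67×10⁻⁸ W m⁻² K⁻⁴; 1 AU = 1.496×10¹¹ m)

From T_eq⁴ = L(1−A)/(16πσd²): d = √[L(1−A)/(16πσT_eq⁴)].
d = √[1.34×10²⁶ × 0.48 / (16π × 5.67×10⁻⁸ × (200)⁴)] = 1.19×10¹¹ m = 0.794 AU.

d ≈ 0.794 AU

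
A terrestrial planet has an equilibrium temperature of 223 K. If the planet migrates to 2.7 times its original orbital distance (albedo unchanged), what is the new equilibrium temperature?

T_eq ∝ L^(1/4) · d^(−1/2).
T′ = 223 / 2.7^(1/2) = 136 K.

T_eq ≈ 136 K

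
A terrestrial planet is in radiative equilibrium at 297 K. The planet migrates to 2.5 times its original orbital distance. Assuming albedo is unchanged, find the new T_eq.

T_eq ∝ L^(1/4) · d^(−1/2).
T′ = 297 / 2.5^(1/2) = 188 K.

T_eq ≈ 188 K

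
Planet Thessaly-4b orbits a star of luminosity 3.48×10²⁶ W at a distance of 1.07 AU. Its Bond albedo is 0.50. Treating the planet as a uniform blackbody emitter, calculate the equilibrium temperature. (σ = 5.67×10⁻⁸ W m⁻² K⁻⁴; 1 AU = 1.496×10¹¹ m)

T_eq ≈ 221 K

d = 1.07 AU = 1.60×10¹¹ m.
Flux: S = L/(4πd²) = 3.48×10²⁶/(4π×(1.60×10¹¹)²) = 1080 W m⁻².
Energy balance: absorbed = emitted ⇒ πR²·S(1−A) = 4πR²·σT_eq⁴, so T_eq⁴ = S(1−A)/(4σ).
T_eq = [1080 × 0.50 / (4 × 5.67×10⁻⁸)]^(1/4) = (2.38×10⁹)^(1/4) = 221 K.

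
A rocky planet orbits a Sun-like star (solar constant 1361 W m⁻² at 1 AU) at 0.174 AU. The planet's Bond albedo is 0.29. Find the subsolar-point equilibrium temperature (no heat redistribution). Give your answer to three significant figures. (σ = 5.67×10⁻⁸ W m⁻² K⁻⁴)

Flux at 0.174 AU: S = 1361/0.174² = 4.50×10⁴ W m⁻².
At the subsolar point the surface absorbs S(1−A) and emits σT⁴ per unit area — no factor of 4, since only the local patch is in balance.
T = [4.50×10⁴ × 0.71 / 5.67×10⁻⁸]^(1/4) = (5.63×10¹¹)^(1/4) = 866 K.

T_ss ≈ 866 K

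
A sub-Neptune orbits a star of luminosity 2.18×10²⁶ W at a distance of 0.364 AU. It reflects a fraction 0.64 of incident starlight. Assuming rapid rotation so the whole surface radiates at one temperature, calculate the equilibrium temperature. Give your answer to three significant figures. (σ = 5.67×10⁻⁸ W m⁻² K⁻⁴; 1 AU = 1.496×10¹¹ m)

d = 0.364 AU = 5.45×10¹⁰ m.
Flux: S = L/(4πd²) = 2.18×10²⁶/(4π×(5.45×10¹⁰)²) = 5850 W m⁻².
Energy balance: absorbed = emitted ⇒ πR²·S(1−A) = 4πR²·σT_eq⁴, so T_eq⁴ = S(1−A)/(4σ).
T_eq = [5850 × 0.36 / (4 × 5.67×10⁻⁸)]^(1/4) = (9.29×10⁹)^(1/4) = 310 K.

T_eq ≈ 310 K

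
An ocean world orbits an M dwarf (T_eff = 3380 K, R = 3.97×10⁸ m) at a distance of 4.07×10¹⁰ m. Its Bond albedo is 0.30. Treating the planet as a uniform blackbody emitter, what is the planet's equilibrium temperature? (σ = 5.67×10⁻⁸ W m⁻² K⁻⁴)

L = 4πR_⋆²σT_⋆⁴ = 4π(3.97×10⁸)² × 5.67×10⁻⁸ × (3380)⁴ = 1.47×10²⁵ W.
S = L/(4πd²) = 704 W m⁻².
Energy balance: absorbed = emitted ⇒ πR²·S(1−A) = 4πR²·σT_eq⁴, so T_eq⁴ = S(1−A)/(4σ).
T_eq = [704 × 0.70 / (4 × 5.67×10⁻⁸)]^(1/4) = (2.17×10⁹)^(1/4) = 216 K.

T_eq ≈ 216 K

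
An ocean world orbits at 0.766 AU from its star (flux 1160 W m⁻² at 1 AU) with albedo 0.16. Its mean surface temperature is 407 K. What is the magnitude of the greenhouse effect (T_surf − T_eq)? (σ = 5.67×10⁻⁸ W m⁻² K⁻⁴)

S = 1160/0.766² = 1977 W m⁻².
T_eq = [S(1−A)/(4σ)]^(1/4) = [1977×0.84/(4×5.67×10⁻⁸)]^(1/4) = 292.5 K.
ΔT = T_surf − T_eq = 407 − 292.5.

ΔT ≈ 114.5 K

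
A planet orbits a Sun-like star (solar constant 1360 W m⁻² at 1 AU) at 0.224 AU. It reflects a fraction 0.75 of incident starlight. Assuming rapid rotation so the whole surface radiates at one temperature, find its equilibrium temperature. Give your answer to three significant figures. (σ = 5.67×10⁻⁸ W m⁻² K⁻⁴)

T_eq ≈ 416 K

Flux at 0.224 AU: S = 1360/0.224² = 2.71×10⁴ W m⁻².
Energy balance: absorbed = emitted ⇒ πR²·S(1−A) = 4πR²·σT_eq⁴, so T_eq⁴ = S(1−A)/(4σ).
T_eq = [2.71×10⁴ × 0.25 / (4 × 5.67×10⁻⁸)]^(1/4) = (2.99×10¹⁰)^(1/4) = 416 K.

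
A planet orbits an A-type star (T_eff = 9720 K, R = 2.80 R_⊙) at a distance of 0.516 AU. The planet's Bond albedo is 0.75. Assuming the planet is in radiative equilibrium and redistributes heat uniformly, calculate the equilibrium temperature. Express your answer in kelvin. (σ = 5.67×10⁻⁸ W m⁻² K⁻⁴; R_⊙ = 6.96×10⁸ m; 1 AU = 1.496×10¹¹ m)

T_eq ≈ 772 K

R_⋆ = 2.80 × 6.96×10⁸ = 1.95×10⁹ m.
d = 0.516 AU = 7.72×10¹⁰ m.
L = 4πR_⋆²σT_⋆⁴ = 4π(1.95×10⁹)² × 5.67×10⁻⁸ × (9720)⁴ = 2.42×10²⁸ W.
S = L/(4πd²) = 3.23×10⁵ W m⁻².
Energy balance: absorbed = emitted ⇒ πR²·S(1−A) = 4πR²·σT_eq⁴, so T_eq⁴ = S(1−A)/(4σ).
T_eq = [3.23×10⁵ × 0.25 / (4 × 5.67×10⁻⁸)]^(1/4) = (3.56×10¹¹)^(1/4) = 772 K.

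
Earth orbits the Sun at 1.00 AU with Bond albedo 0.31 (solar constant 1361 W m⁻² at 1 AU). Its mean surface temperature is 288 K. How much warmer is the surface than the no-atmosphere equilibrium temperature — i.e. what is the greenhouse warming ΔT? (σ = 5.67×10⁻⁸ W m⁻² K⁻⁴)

S = 1361/1.00² = 1361 W m⁻².
T_eq = [S(1−A)/(4σ)]^(1/4) = [1361×0.69/(4×5.67×10⁻⁸)]^(1/4) = 253.7 K.
ΔT = T_surf − T_eq = 288 − 253.7.

ΔT ≈ 34.3 K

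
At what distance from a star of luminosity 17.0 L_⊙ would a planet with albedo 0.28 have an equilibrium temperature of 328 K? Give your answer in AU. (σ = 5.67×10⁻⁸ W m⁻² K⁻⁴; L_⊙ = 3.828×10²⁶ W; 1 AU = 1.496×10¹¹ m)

d ≈ 2.52 AU

L = 17.0 × 3.828×10²⁶ = 6.51×10²⁷ W.
From T_eq⁴ = L(1−A)/(16πσd²): d = √[L(1−A)/(16πσT_eq⁴)].
d = √[6.51×10²⁷ × 0.72 / (16π × 5.67×10⁻⁸ × (328)⁴)] = 3.77×10¹¹ m = 2.52 AU.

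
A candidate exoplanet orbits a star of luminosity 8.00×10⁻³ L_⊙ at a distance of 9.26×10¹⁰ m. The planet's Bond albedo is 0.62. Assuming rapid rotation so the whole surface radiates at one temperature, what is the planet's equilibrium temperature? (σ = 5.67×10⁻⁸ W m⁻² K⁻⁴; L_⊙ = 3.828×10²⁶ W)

T_eq ≈ 83.1 K

L = 8.00×10⁻³ × 3.828×10²⁶ = 3.06×10²⁴ W.
Flux: S = L/(4πd²) = 3.06×10²⁴/(4π×(9.26×10¹⁰)²) = 28.4 W m⁻².
Energy balance: absorbed = emitted ⇒ πR²·S(1−A) = 4πR²·σT_eq⁴, so T_eq⁴ = S(1−A)/(4σ).
T_eq = [28.4 × 0.38 / (4 × 5.67×10⁻⁸)]^(1/4) = (4.76×10⁷)^(1/4) = 83.1 K.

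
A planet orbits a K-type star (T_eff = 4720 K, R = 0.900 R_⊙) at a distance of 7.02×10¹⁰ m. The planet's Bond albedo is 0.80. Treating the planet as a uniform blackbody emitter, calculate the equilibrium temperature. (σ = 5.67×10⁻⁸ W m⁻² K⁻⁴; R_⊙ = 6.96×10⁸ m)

R_⋆ = 0.900 × 6.96×10⁸ = 6.26×10⁸ m.
L = 4πR_⋆²σT_⋆⁴ = 4π(6.26×10⁸)² × 5.67×10⁻⁸ × (4720)⁴ = 1.39×10²⁶ W.
S = L/(4πd²) = 2240 W m⁻².
Energy balance: absorbed = emitted ⇒ πR²·S(1−A) = 4πR²·σT_eq⁴, so T_eq⁴ = S(1−A)/(4σ).
T_eq = [2240 × 0.20 / (4 × 5.67×10⁻⁸)]^(1/4) = (1.98×10⁹)^(1/4) = 211 K.

T_eq ≈ 211 K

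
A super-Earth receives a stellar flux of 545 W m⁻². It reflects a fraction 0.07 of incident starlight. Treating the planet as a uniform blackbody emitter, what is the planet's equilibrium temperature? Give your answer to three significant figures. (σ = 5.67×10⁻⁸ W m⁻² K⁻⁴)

Energy balance: absorbed = emitted ⇒ πR²·S(1−A) = 4πR²·σT_eq⁴, so T_eq⁴ = S(1−A)/(4σ).
T_eq = [545 × 0.93 / (4 × 5.67×10⁻⁸)]^(1/4) = (2.23×10⁹)^(1/4) = 217 K.

T_eq ≈ 217 K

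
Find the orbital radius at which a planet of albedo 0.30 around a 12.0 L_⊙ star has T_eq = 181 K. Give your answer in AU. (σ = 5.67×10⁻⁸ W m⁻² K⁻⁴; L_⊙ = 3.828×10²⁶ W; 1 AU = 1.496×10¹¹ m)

d ≈ 6.85 AU

L = 12.0 × 3.828×10²⁶ = 4.59×10²⁷ W.
From T_eq⁴ = L(1−A)/(16πσd²): d = √[L(1−A)/(16πσT_eq⁴)].
d = √[4.59×10²⁷ × 0.70 / (16π × 5.67×10⁻⁸ × (181)⁴)] = 1.03×10¹² m = 6.85 AU.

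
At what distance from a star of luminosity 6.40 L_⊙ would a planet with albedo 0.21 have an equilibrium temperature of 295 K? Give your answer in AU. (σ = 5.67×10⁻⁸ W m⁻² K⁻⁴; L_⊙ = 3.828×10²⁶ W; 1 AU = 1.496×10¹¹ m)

d ≈ 2.00 AU

L = 6.40 × 3.828×10²⁶ = 2.45×10²⁷ W.
From T_eq⁴ = L(1−A)/(16πσd²): d = √[L(1−A)/(16πσT_eq⁴)].
d = √[2.45×10²⁷ × 0.79 / (16π × 5.67×10⁻⁸ × (295)⁴)] = 2.99×10¹¹ m = 2.00 AU.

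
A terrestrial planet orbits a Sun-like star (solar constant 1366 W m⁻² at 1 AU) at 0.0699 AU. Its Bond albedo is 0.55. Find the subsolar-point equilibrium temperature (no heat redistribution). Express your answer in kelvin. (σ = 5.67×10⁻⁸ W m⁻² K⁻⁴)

T_ss ≈ 1220 K

Flux at 0.0699 AU: S = 1366/0.0699² = 2.80×10⁵ W m⁻².
At the subsolar point the surface absorbs S(1−A) and emits σT⁴ per unit area — no factor of 4, since only the local patch is in balance.
T = [2.80×10⁵ × 0.45 / 5.67×10⁻⁸]^(1/4) = (2.22×10¹²)^(1/4) = 1220 K.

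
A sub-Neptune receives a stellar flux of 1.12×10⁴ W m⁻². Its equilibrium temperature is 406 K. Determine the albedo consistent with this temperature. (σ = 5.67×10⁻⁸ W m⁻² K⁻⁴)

From T_eq⁴ = S(1−A)/(4σ): 1−A = 4σT_eq⁴/S.
1−A = 4 × 5.67×10⁻⁸ × (406)⁴ / 1.12×10⁴ = 0.550.

A ≈ 0.45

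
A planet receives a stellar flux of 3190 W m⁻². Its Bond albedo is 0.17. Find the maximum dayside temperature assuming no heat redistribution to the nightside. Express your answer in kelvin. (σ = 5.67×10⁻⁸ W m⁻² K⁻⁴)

With no redistribution each surface element balances locally: S(1−A) = σT⁴.
T = [3190 × 0.83 / 5.67×10⁻⁸]^(1/4) = (4.67×10¹⁰)^(1/4) = 465 K.

T_ss ≈ 465 K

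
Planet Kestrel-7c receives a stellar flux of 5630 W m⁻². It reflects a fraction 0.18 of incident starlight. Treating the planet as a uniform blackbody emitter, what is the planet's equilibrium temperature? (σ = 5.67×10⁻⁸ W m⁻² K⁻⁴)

T_eq ≈ 378 K

Energy balance: absorbed = emitted ⇒ πR²·S(1−A) = 4πR²·σT_eq⁴, so T_eq⁴ = S(1−A)/(4σ).
T_eq = [5630 × 0.82 / (4 × 5.67×10⁻⁸)]^(1/4) = (2.04×10¹⁰)^(1/4) = 378 K.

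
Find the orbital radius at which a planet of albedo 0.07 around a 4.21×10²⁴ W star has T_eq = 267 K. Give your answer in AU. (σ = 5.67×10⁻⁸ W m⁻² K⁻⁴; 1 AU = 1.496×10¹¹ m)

From T_eq⁴ = L(1−A)/(16πσd²): d = √[L(1−A)/(16πσT_eq⁴)].
d = √[4.21×10²⁴ × 0.93 / (16π × 5.67×10⁻⁸ × (267)⁴)] = 1.64×10¹⁰ m = 0.110 AU.

d ≈ 0.110 AU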